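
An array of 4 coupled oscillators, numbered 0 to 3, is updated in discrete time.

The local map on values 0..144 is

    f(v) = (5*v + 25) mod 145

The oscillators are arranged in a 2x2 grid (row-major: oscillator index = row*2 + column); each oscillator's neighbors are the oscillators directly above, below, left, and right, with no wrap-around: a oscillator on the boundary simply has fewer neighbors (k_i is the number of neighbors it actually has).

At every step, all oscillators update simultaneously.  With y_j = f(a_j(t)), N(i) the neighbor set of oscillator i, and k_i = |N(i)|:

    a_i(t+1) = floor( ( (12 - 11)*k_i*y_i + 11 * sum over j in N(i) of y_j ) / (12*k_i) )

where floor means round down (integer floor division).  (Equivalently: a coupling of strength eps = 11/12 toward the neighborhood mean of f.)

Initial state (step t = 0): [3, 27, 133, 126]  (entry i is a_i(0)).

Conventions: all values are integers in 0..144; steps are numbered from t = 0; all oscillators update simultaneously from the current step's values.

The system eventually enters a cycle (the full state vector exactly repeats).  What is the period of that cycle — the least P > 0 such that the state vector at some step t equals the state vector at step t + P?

Simulating step by step:
t=0: [3, 27, 133, 126]
t=1: [60, 53, 61, 63]
t=2: [21, 38, 42, 22]
t=3: [84, 127, 128, 84]
t=4: [76, 15, 16, 76]
t=5: [103, 113, 114, 103]
t=6: [20, 97, 97, 20]
t=7: [79, 120, 120, 79]
t=8: [52, 122, 122, 52]
t=9: [62, 132, 132, 62]
t=10: [100, 50, 50, 100]
t=11: [126, 93, 93, 126]
t=12: [56, 73, 73, 56]
t=13: [92, 22, 22, 92]
t=14: [127, 57, 57, 127]
t=15: [25, 75, 75, 25]
t=16: [101, 13, 13, 101]
t=17: [90, 94, 94, 90]
t=18: [58, 41, 41, 58]
t=19: [80, 30, 30, 80]
t=20: [38, 126, 126, 38]
t=21: [74, 70, 70, 74]
t=22: [86, 103, 103, 86]
t=23: [97, 27, 27, 97]
t=24: [20, 70, 70, 20]
t=25: [88, 121, 121, 88]
t=26: [48, 31, 31, 48]
t=27: [42, 112, 112, 42]
t=28: [12, 82, 82, 12]
t=29: [7, 77, 77, 7]
t=30: [115, 65, 65, 115]
t=31: [56, 23, 23, 56]
t=32: [129, 25, 25, 129]
t=33: [12, 82, 82, 12]

Answer: 5
Key observation: The state at step 28, [12, 82, 82, 12], reappears at step 33 — and no state repeats earlier — so the cycle the system enters has period 5.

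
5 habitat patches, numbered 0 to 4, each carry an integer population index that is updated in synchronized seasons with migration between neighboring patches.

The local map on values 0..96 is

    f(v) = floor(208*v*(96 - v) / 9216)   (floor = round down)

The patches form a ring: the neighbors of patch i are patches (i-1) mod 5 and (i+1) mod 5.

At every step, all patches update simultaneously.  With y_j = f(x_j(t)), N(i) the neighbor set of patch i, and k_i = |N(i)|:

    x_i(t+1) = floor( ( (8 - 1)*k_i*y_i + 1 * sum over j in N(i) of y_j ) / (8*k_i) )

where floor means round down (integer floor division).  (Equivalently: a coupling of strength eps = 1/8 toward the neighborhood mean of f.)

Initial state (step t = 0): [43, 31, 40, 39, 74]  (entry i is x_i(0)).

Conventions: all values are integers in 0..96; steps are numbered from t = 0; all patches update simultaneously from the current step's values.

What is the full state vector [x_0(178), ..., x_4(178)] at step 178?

Simulating step by step:
t=0: [43, 31, 40, 39, 74]
t=1: [49, 45, 49, 49, 37]
t=2: [50, 51, 51, 50, 49]
t=3: [51, 51, 51, 51, 51]
t=4: [51, 51, 51, 51, 51]

Answer: [51, 51, 51, 51, 51]
Key observation: The state at step 3, [51, 51, 51, 51, 51], reappears at step 4: the system is in a cycle of period 1 from step 3 on.  Therefore the state at step 178 equals the state at step 3 + ((178 - 3) mod 1) = 3, which is [51, 51, 51, 51, 51].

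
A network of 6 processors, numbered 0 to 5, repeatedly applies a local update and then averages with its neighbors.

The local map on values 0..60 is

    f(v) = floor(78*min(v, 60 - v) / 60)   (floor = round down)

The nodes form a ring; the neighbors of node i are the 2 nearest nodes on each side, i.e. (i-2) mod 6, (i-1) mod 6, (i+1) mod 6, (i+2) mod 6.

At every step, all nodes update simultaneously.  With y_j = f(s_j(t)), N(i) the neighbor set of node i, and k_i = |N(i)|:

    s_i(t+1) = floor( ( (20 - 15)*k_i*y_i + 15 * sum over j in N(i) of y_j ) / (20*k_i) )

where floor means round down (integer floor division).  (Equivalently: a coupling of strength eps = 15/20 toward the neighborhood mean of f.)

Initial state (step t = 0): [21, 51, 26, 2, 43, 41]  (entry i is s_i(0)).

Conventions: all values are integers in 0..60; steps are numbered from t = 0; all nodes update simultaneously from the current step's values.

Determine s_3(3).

Answer: s_3(3) = 30

Derivation:
t=0: [21, 51, 26, 2, 43, 41]
t=1: [23, 18, 19, 17, 21, 17]
t=2: [25, 23, 24, 23, 24, 24]
t=3: [30, 30, 30, 30, 30, 30]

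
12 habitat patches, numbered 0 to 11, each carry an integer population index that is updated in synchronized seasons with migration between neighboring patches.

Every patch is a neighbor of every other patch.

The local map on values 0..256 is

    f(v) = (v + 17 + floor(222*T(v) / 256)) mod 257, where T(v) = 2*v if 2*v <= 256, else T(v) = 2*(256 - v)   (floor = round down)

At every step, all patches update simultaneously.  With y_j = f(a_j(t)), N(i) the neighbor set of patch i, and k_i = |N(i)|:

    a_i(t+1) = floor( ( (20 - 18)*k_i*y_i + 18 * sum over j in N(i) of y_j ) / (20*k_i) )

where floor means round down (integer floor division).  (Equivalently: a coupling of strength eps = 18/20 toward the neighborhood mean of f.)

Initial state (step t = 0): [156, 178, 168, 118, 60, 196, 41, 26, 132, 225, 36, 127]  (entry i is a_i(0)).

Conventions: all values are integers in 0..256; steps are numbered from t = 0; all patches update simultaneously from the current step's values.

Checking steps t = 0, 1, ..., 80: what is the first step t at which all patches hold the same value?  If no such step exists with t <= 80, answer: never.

Simulating step by step:
t=0: [156, 178, 168, 118, 60, 196, 41, 26, 132, 225, 36, 127]  (not all equal)
t=1: [95, 95, 95, 95, 97, 95, 96, 95, 95, 94, 96, 95]  (not all equal)
t=2: [19, 19, 19, 19, 19, 19, 19, 19, 19, 19, 19, 19]  (all equal)

Answer: 2
Key observation: Synchronization is absorbing here: once all patches are equal they stay equal, and step 2 is the first all-equal step.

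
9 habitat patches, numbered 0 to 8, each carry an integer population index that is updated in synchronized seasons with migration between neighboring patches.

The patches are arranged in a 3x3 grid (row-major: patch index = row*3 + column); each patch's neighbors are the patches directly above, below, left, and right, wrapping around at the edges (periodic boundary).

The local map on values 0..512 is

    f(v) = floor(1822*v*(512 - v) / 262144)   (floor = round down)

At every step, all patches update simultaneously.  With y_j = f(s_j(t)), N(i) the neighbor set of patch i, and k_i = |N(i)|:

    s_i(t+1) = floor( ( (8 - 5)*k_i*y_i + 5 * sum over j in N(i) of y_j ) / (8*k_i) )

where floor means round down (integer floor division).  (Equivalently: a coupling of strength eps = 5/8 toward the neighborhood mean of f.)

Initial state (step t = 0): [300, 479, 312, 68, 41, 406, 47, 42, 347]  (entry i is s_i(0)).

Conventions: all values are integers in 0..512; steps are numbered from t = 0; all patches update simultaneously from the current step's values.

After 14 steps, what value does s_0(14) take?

Simulating step by step:
t=0: [300, 479, 312, 68, 41, 406, 47, 42, 347]
t=1: [306, 219, 357, 238, 168, 295, 241, 174, 308]
t=2: [435, 421, 419, 441, 423, 428, 440, 424, 427]
t=3: [239, 259, 257, 231, 252, 249, 232, 253, 250]
t=4: [453, 454, 454, 452, 454, 454, 452, 454, 454]
t=5: [185, 183, 183, 185, 183, 183, 185, 183, 183]
t=6: [419, 418, 418, 419, 418, 418, 419, 418, 418]
t=7: [270, 272, 272, 270, 272, 272, 270, 272, 272]
t=8: [453, 453, 453, 453, 453, 453, 453, 453, 453]
t=9: [185, 185, 185, 185, 185, 185, 185, 185, 185]
t=10: [420, 420, 420, 420, 420, 420, 420, 420, 420]
t=11: [268, 268, 268, 268, 268, 268, 268, 268, 268]
t=12: [454, 454, 454, 454, 454, 454, 454, 454, 454]
t=13: [183, 183, 183, 183, 183, 183, 183, 183, 183]
t=14: [418, 418, 418, 418, 418, 418, 418, 418, 418]

Answer: s_0(14) = 418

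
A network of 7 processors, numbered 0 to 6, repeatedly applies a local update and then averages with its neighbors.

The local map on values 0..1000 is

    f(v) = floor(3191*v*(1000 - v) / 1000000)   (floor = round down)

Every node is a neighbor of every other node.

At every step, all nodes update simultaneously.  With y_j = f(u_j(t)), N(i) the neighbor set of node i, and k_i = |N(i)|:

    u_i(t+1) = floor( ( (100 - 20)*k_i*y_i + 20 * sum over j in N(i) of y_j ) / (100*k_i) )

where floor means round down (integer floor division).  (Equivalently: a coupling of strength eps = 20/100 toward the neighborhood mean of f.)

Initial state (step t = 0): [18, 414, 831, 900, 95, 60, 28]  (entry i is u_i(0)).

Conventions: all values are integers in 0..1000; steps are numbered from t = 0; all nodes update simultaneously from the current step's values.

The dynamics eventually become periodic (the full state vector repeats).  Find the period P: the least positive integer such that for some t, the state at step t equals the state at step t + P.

Answer: 2
Key observation: The state at step 17, [796, 796, 796, 796, 796, 796, 796], reappears at step 19 — and no state repeats earlier — so the cycle the system enters has period 2.

Derivation:
t=0: [18, 414, 831, 900, 95, 60, 28]
t=1: [113, 663, 413, 290, 280, 207, 136]
t=2: [377, 679, 726, 637, 626, 534, 420]
t=3: [745, 703, 657, 736, 743, 779, 766]
t=4: [609, 655, 695, 620, 611, 565, 582]
t=5: [756, 726, 692, 749, 755, 775, 769]
t=6: [591, 626, 661, 599, 592, 566, 574]
t=7: [768, 750, 725, 765, 768, 778, 775]
t=8: [570, 593, 622, 574, 570, 557, 561]
t=9: [780, 771, 756, 779, 780, 784, 783]
t=10: [548, 560, 580, 550, 548, 543, 544]
t=11: [789, 786, 779, 788, 789, 790, 790]
t=12: [531, 535, 545, 533, 531, 530, 530]
t=13: [793, 793, 791, 793, 793, 793, 793]
t=14: [523, 523, 526, 523, 523, 523, 523]
t=15: [795, 795, 795, 795, 795, 795, 795]
t=16: [520, 520, 520, 520, 520, 520, 520]
t=17: [796, 796, 796, 796, 796, 796, 796]
t=18: [518, 518, 518, 518, 518, 518, 518]
t=19: [796, 796, 796, 796, 796, 796, 796]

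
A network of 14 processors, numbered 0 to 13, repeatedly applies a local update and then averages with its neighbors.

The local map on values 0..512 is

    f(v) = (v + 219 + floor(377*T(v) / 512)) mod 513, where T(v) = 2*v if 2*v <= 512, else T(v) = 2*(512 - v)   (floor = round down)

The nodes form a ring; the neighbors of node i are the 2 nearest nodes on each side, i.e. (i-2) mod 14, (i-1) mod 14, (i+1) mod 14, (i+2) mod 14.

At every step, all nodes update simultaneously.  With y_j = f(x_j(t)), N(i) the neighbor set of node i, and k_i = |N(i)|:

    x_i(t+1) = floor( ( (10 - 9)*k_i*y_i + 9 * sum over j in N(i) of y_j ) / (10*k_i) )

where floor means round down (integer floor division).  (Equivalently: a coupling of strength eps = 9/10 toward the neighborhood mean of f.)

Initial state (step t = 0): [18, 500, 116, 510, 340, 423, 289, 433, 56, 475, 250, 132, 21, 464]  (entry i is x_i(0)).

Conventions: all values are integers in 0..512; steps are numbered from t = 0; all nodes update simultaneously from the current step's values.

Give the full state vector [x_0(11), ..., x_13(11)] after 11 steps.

Simulating step by step:
t=0: [18, 500, 116, 510, 340, 423, 289, 433, 56, 475, 250, 132, 21, 464]
t=1: [304, 298, 276, 311, 323, 272, 295, 289, 291, 241, 233, 243, 220, 201]
t=2: [279, 293, 315, 320, 321, 317, 320, 318, 308, 307, 293, 263, 273, 288]
t=3: [321, 317, 315, 312, 309, 308, 310, 311, 313, 319, 323, 323, 327, 327]
t=4: [307, 309, 310, 312, 312, 312, 313, 312, 310, 309, 308, 306, 306, 307]
t=5: [313, 313, 312, 312, 312, 312, 312, 312, 312, 313, 314, 314, 314, 314]
t=6: [311, 311, 312, 312, 312, 312, 312, 312, 311, 311, 311, 311, 311, 311]
t=7: [312, 312, 312, 312, 312, 312, 312, 312, 312, 312, 313, 313, 313, 313]
t=8: [312, 312, 312, 312, 312, 312, 312, 312, 312, 312, 312, 312, 312, 312]
t=9: [312, 312, 312, 312, 312, 312, 312, 312, 312, 312, 312, 312, 312, 312]
t=10: [312, 312, 312, 312, 312, 312, 312, 312, 312, 312, 312, 312, 312, 312]
t=11: [312, 312, 312, 312, 312, 312, 312, 312, 312, 312, 312, 312, 312, 312]

Answer: [312, 312, 312, 312, 312, 312, 312, 312, 312, 312, 312, 312, 312, 312]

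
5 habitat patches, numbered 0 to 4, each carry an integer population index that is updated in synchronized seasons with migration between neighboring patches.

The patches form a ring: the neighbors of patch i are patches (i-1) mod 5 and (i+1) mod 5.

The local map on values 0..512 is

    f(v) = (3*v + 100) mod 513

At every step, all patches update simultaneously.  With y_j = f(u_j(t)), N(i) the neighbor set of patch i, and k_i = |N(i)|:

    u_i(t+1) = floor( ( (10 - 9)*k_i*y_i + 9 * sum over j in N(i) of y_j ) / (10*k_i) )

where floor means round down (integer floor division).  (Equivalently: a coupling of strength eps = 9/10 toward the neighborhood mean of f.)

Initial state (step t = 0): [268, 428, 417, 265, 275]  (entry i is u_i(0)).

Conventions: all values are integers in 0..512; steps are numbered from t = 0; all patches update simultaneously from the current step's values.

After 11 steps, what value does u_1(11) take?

Answer: u_1(11) = 228

Derivation:
t=0: [268, 428, 417, 265, 275]
t=1: [385, 358, 365, 369, 389]
t=2: [197, 193, 164, 202, 208]
t=3: [187, 132, 169, 149, 188]
t=4: [305, 158, 247, 113, 97]
t=5: [253, 379, 257, 367, 462]
t=6: [336, 337, 209, 385, 280]
t=7: [238, 141, 162, 311, 182]
t=8: [94, 169, 14, 93, 151]
t=9: [98, 245, 227, 119, 346]
t=10: [234, 330, 377, 216, 394]
t=11: [172, 228, 155, 230, 261]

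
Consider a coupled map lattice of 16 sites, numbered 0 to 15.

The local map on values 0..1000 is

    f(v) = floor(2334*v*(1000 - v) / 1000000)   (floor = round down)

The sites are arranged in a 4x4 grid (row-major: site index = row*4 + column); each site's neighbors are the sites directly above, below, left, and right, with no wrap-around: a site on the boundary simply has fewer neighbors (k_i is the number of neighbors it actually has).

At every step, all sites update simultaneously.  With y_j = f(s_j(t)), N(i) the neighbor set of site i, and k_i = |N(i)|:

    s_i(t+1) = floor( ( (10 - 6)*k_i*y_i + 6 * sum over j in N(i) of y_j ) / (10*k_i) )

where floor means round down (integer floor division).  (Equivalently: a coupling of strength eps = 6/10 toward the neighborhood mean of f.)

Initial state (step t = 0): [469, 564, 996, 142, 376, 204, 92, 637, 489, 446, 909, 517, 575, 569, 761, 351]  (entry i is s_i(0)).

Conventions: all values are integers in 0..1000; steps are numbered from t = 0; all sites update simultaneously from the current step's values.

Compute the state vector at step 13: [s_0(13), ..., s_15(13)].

Answer: [571, 571, 571, 571, 571, 571, 571, 571, 571, 571, 571, 571, 571, 571, 571, 571]

Derivation:
t=0: [469, 564, 996, 142, 376, 204, 92, 637, 489, 446, 909, 517, 575, 569, 761, 351]
t=1: [568, 423, 213, 278, 527, 435, 245, 427, 571, 489, 343, 485, 574, 542, 428, 514]
t=2: [573, 534, 450, 475, 575, 553, 481, 524, 575, 570, 535, 568, 573, 576, 565, 579]
t=3: [573, 576, 579, 580, 571, 576, 580, 580, 570, 573, 576, 574, 570, 571, 572, 570]
t=4: [570, 569, 568, 568, 571, 570, 568, 568, 571, 570, 570, 570, 571, 571, 571, 571]
t=5: [571, 572, 572, 572, 571, 571, 572, 572, 571, 571, 571, 571, 571, 571, 571, 571]
t=6: [571, 571, 571, 571, 571, 571, 571, 571, 571, 571, 571, 571, 571, 571, 571, 571]
t=7: [571, 571, 571, 571, 571, 571, 571, 571, 571, 571, 571, 571, 571, 571, 571, 571]
t=8: [571, 571, 571, 571, 571, 571, 571, 571, 571, 571, 571, 571, 571, 571, 571, 571]
t=9: [571, 571, 571, 571, 571, 571, 571, 571, 571, 571, 571, 571, 571, 571, 571, 571]
t=10: [571, 571, 571, 571, 571, 571, 571, 571, 571, 571, 571, 571, 571, 571, 571, 571]
t=11: [571, 571, 571, 571, 571, 571, 571, 571, 571, 571, 571, 571, 571, 571, 571, 571]
t=12: [571, 571, 571, 571, 571, 571, 571, 571, 571, 571, 571, 571, 571, 571, 571, 571]
t=13: [571, 571, 571, 571, 571, 571, 571, 571, 571, 571, 571, 571, 571, 571, 571, 571]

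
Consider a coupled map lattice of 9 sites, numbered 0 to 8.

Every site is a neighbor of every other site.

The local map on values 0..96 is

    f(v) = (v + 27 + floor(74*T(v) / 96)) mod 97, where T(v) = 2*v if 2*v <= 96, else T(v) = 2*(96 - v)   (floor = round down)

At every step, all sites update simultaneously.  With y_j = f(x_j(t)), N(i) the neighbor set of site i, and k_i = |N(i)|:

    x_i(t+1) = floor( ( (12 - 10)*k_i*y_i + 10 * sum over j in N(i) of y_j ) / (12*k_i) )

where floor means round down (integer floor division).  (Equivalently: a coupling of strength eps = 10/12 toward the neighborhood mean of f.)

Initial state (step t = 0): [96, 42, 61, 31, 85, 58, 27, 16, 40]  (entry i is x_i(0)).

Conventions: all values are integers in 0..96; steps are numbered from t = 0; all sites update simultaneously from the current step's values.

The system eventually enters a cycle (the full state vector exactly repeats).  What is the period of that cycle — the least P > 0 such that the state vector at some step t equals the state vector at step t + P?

Simulating step by step:
t=0: [96, 42, 61, 31, 85, 58, 27, 16, 40]
t=1: [41, 42, 42, 40, 41, 42, 45, 44, 41]
t=2: [36, 36, 36, 35, 36, 36, 36, 36, 36]
t=3: [20, 20, 20, 20, 20, 20, 20, 20, 20]
t=4: [77, 77, 77, 77, 77, 77, 77, 77, 77]
t=5: [36, 36, 36, 36, 36, 36, 36, 36, 36]
t=6: [21, 21, 21, 21, 21, 21, 21, 21, 21]
t=7: [80, 80, 80, 80, 80, 80, 80, 80, 80]
t=8: [34, 34, 34, 34, 34, 34, 34, 34, 34]
t=9: [16, 16, 16, 16, 16, 16, 16, 16, 16]
t=10: [67, 67, 67, 67, 67, 67, 67, 67, 67]
t=11: [41, 41, 41, 41, 41, 41, 41, 41, 41]
t=12: [34, 34, 34, 34, 34, 34, 34, 34, 34]

Answer: 4
Key observation: The state at step 8, [34, 34, 34, 34, 34, 34, 34, 34, 34], reappears at step 12 — and no state repeats earlier — so the cycle the system enters has period 4.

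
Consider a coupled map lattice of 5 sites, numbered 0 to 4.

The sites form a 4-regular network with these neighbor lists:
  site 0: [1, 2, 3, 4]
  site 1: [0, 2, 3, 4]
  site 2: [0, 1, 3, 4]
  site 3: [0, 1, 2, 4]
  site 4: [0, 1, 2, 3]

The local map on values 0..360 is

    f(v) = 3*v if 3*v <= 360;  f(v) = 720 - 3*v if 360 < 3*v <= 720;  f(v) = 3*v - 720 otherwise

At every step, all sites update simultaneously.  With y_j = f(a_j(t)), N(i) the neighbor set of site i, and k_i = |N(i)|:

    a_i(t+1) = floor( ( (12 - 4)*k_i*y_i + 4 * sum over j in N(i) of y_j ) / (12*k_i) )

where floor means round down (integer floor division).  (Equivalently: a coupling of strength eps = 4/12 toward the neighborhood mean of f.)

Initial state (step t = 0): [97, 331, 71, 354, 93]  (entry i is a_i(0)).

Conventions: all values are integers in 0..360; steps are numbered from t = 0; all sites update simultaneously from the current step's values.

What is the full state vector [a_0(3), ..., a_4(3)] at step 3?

Simulating step by step:
t=0: [97, 331, 71, 354, 93]
t=1: [286, 275, 240, 316, 279]
t=2: [129, 110, 49, 182, 117]
t=3: [305, 303, 197, 212, 316]

Answer: [305, 303, 197, 212, 316]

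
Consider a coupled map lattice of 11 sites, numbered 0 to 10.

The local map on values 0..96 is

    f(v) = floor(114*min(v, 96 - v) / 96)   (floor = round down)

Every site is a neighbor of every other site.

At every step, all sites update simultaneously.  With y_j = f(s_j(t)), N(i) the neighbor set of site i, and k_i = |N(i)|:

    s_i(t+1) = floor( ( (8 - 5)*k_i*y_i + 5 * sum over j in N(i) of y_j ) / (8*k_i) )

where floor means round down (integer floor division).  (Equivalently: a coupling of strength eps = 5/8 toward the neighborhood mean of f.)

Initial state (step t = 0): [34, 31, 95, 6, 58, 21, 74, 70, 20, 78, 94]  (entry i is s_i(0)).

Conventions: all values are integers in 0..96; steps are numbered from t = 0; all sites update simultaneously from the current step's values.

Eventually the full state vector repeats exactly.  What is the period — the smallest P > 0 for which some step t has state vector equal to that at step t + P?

Simulating step by step:
t=0: [34, 31, 95, 6, 58, 21, 74, 70, 20, 78, 94]
t=1: [28, 27, 16, 18, 30, 23, 24, 25, 23, 22, 16]
t=2: [28, 28, 24, 25, 29, 26, 27, 27, 26, 26, 24]
t=3: [31, 31, 29, 30, 31, 30, 31, 31, 30, 30, 29]
t=4: [35, 35, 34, 35, 35, 35, 35, 35, 35, 35, 34]
t=5: [40, 40, 40, 40, 40, 40, 40, 40, 40, 40, 40]
t=6: [47, 47, 47, 47, 47, 47, 47, 47, 47, 47, 47]
t=7: [55, 55, 55, 55, 55, 55, 55, 55, 55, 55, 55]
t=8: [48, 48, 48, 48, 48, 48, 48, 48, 48, 48, 48]
t=9: [57, 57, 57, 57, 57, 57, 57, 57, 57, 57, 57]
t=10: [46, 46, 46, 46, 46, 46, 46, 46, 46, 46, 46]
t=11: [54, 54, 54, 54, 54, 54, 54, 54, 54, 54, 54]
t=12: [49, 49, 49, 49, 49, 49, 49, 49, 49, 49, 49]
t=13: [55, 55, 55, 55, 55, 55, 55, 55, 55, 55, 55]

Answer: 6
Key observation: The state at step 7, [55, 55, 55, 55, 55, 55, 55, 55, 55, 55, 55], reappears at step 13 — and no state repeats earlier — so the cycle the system enters has period 6.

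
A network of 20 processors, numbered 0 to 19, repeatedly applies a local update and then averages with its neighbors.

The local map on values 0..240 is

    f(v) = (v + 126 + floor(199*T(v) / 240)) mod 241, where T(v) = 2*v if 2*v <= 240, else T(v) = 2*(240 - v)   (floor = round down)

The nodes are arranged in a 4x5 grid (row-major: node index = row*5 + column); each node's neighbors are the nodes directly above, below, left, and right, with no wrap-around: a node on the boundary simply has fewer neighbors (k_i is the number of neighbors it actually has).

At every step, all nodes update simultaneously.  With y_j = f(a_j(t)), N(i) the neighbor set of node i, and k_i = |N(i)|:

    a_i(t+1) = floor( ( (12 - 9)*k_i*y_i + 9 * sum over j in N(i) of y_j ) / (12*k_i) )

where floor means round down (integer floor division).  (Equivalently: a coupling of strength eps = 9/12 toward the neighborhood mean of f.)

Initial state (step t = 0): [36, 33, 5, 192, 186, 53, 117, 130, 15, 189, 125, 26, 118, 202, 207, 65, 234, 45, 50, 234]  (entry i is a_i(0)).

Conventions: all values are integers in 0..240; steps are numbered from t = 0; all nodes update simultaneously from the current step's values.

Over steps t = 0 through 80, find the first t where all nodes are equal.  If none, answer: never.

Answer: never
Key observation: The state at step 9 reappears at step 11 — the system is in a cycle of period 2 from step 9 on.  No step 0..11 is synchronized, and the cycle repeats forever, so no step up to 80 (or ever) has all nodes equal.

Derivation:
t=0: [36, 33, 5, 192, 186, 53, 117, 130, 15, 189, 125, 26, 118, 202, 207, 65, 234, 45, 50, 234]  (not all equal)
t=1: [144, 192, 176, 155, 157, 160, 167, 180, 165, 157, 119, 184, 151, 136, 145, 137, 96, 86, 74, 93]  (not all equal)
t=2: [171, 171, 166, 175, 179, 184, 166, 171, 177, 179, 182, 170, 164, 165, 172, 175, 151, 129, 129, 133]  (not all equal)
t=3: [166, 171, 170, 167, 165, 166, 169, 171, 168, 166, 165, 172, 177, 176, 175, 171, 179, 188, 191, 186]  (not all equal)
t=4: [171, 171, 171, 172, 173, 172, 170, 170, 171, 171, 171, 169, 166, 165, 166, 169, 165, 161, 160, 161]  (not all equal)
t=5: [169, 170, 170, 169, 169, 170, 170, 171, 170, 170, 170, 171, 173, 173, 173, 171, 173, 175, 176, 175]  (not all equal)
t=6: [171, 171, 170, 171, 171, 171, 170, 170, 170, 170, 170, 170, 169, 169, 169, 170, 169, 168, 167, 167]  (not all equal)
t=7: [170, 170, 170, 170, 170, 170, 170, 171, 170, 170, 170, 171, 171, 171, 171, 171, 171, 171, 172, 172]  (not all equal)
t=8: [171, 171, 170, 171, 171, 171, 170, 170, 170, 170, 170, 170, 170, 170, 170, 170, 170, 169, 169, 169]  (not all equal)
t=9: [170, 170, 170, 170, 170, 170, 170, 171, 170, 170, 170, 171, 171, 171, 171, 171, 171, 171, 171, 171]  (not all equal)
t=10: [171, 171, 170, 171, 171, 171, 170, 170, 170, 170, 170, 170, 170, 170, 170, 170, 170, 170, 170, 170]  (not all equal)
t=11: [170, 170, 170, 170, 170, 170, 170, 171, 170, 170, 170, 171, 171, 171, 171, 171, 171, 171, 171, 171]  (not all equal)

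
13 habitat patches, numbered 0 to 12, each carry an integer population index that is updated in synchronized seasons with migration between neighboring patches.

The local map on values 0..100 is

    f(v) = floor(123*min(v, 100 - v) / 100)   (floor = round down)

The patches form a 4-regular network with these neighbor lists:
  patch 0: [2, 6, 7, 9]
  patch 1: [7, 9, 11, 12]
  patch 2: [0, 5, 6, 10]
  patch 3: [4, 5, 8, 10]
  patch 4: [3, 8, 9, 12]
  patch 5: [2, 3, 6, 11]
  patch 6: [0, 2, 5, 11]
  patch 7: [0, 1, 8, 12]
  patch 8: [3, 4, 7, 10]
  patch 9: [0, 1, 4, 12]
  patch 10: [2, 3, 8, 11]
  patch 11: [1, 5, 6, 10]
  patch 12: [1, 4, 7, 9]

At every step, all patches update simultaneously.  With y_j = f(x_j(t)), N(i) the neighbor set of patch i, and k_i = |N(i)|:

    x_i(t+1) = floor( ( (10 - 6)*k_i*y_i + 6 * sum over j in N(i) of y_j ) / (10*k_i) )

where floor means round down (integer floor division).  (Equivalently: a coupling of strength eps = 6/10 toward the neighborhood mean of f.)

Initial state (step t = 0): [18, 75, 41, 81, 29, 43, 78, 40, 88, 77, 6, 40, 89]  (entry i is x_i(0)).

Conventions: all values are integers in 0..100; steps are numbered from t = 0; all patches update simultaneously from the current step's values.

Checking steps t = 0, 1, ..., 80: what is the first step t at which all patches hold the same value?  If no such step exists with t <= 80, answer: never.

Answer: 17
Key observation: Synchronization is absorbing here: once all patches are equal they stay equal, and step 17 is the first all-equal step.

Derivation:
t=0: [18, 75, 41, 81, 29, 43, 78, 40, 88, 77, 6, 40, 89]  (not all equal)
t=1: [31, 32, 36, 25, 25, 43, 36, 31, 22, 26, 23, 37, 26]  (not all equal)
t=2: [38, 37, 41, 32, 29, 45, 44, 35, 29, 33, 33, 42, 33]  (not all equal)
t=3: [46, 44, 49, 40, 37, 51, 51, 42, 37, 40, 42, 49, 40]  (not all equal)
t=4: [55, 52, 58, 49, 46, 58, 59, 51, 47, 50, 52, 57, 49]  (not all equal)
t=5: [55, 58, 52, 57, 58, 52, 51, 58, 58, 58, 56, 53, 59]  (not all equal)
t=6: [55, 51, 57, 53, 51, 57, 58, 51, 51, 51, 54, 56, 50]  (not all equal)
t=7: [55, 59, 52, 57, 59, 52, 52, 59, 58, 59, 55, 54, 60]  (not all equal)
t=8: [54, 50, 57, 53, 50, 57, 57, 50, 51, 50, 54, 55, 49]  (not all equal)
t=9: [56, 59, 53, 57, 60, 53, 53, 59, 59, 60, 56, 55, 60]  (not all equal)
t=10: [53, 50, 56, 52, 49, 55, 56, 50, 50, 49, 53, 54, 49]  (not all equal)
t=11: [57, 59, 55, 58, 60, 55, 54, 60, 59, 59, 57, 56, 60]  (not all equal)
t=12: [52, 50, 54, 51, 49, 54, 54, 49, 50, 50, 52, 53, 49]  (not all equal)
t=13: [58, 60, 56, 59, 60, 56, 56, 60, 60, 60, 58, 57, 60]  (not all equal)
t=14: [51, 49, 53, 50, 49, 53, 53, 49, 49, 49, 51, 52, 49]  (not all equal)
t=15: [59, 59, 57, 59, 60, 57, 57, 60, 60, 60, 59, 58, 60]  (not all equal)
t=16: [50, 49, 51, 50, 49, 51, 51, 49, 49, 49, 50, 51, 49]  (not all equal)
t=17: [60, 60, 60, 60, 60, 60, 60, 60, 60, 60, 60, 60, 60]  (all equal)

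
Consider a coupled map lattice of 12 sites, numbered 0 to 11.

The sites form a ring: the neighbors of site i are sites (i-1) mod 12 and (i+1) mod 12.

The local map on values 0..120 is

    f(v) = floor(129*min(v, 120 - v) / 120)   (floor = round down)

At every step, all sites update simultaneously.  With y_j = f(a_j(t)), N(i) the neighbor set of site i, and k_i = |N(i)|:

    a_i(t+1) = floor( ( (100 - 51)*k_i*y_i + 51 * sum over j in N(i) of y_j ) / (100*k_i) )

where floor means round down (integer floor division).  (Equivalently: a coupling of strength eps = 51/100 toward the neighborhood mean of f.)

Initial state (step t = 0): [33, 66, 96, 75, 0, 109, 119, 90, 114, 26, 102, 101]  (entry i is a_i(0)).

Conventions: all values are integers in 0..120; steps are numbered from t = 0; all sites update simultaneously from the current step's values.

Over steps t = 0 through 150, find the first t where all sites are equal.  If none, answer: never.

Simulating step by step:
t=0: [33, 66, 96, 75, 0, 109, 119, 90, 114, 26, 102, 101]  (not all equal)
t=1: [37, 43, 39, 29, 15, 5, 11, 17, 17, 19, 21, 23]  (not all equal)
t=2: [36, 42, 39, 29, 17, 9, 11, 16, 18, 20, 22, 27]  (not all equal)
t=3: [37, 42, 39, 30, 19, 11, 12, 15, 19, 21, 24, 29]  (not all equal)
t=4: [38, 42, 39, 31, 20, 13, 12, 16, 19, 22, 25, 31]  (not all equal)
t=5: [39, 42, 39, 31, 22, 14, 13, 16, 20, 23, 27, 33]  (not all equal)
t=6: [40, 42, 39, 32, 23, 16, 14, 17, 20, 24, 29, 35]  (not all equal)
t=7: [41, 43, 40, 33, 24, 18, 16, 18, 21, 25, 31, 37]  (not all equal)
t=8: [43, 44, 41, 34, 26, 20, 18, 19, 22, 26, 32, 38]  (not all equal)
t=9: [44, 45, 42, 35, 27, 22, 19, 20, 23, 27, 33, 40]  (not all equal)
t=10: [46, 46, 43, 37, 29, 23, 21, 21, 24, 29, 35, 41]  (not all equal)
t=11: [47, 48, 44, 38, 31, 25, 22, 22, 25, 31, 37, 43]  (not all equal)
t=12: [49, 49, 46, 40, 33, 27, 23, 23, 27, 32, 39, 45]  (not all equal)
t=13: [50, 51, 48, 42, 35, 29, 25, 25, 29, 34, 41, 47]  (not all equal)
t=14: [52, 52, 50, 44, 37, 31, 27, 27, 31, 36, 43, 49]  (not all equal)
t=15: [54, 54, 51, 46, 39, 33, 30, 30, 33, 38, 45, 51]  (not all equal)
t=16: [56, 56, 53, 48, 41, 35, 32, 32, 35, 40, 47, 53]  (not all equal)
t=17: [58, 58, 55, 50, 44, 38, 34, 34, 37, 43, 49, 55]  (not all equal)
t=18: [61, 61, 58, 53, 46, 40, 37, 36, 40, 45, 52, 57]  (not all equal)
t=19: [62, 62, 60, 55, 49, 43, 39, 39, 43, 48, 54, 59]  (not all equal)
t=20: [62, 62, 62, 58, 52, 46, 42, 42, 46, 51, 57, 61]  (not all equal)
t=21: [62, 62, 62, 60, 55, 49, 46, 46, 49, 54, 59, 62]  (not all equal)
t=22: [62, 62, 62, 62, 58, 53, 49, 49, 52, 57, 61, 62]  (not all equal)
t=23: [62, 62, 62, 62, 60, 56, 53, 52, 55, 59, 62, 62]  (not all equal)
t=24: [62, 62, 62, 62, 62, 60, 56, 56, 59, 61, 62, 62]  (not all equal)
t=25: [62, 62, 62, 62, 62, 62, 61, 60, 62, 62, 62, 62]  (not all equal)
t=26: [62, 62, 62, 62, 62, 62, 63, 63, 62, 62, 62, 62]  (not all equal)
t=27: [62, 62, 62, 62, 62, 61, 61, 61, 61, 62, 62, 62]  (not all equal)
t=28: [62, 62, 62, 62, 62, 62, 63, 63, 62, 62, 62, 62]  (not all equal)

Answer: never
Key observation: The state at step 26 reappears at step 28 — the system is in a cycle of period 2 from step 26 on.  No step 0..28 is synchronized, and the cycle repeats forever, so no step up to 150 (or ever) has all sites equal.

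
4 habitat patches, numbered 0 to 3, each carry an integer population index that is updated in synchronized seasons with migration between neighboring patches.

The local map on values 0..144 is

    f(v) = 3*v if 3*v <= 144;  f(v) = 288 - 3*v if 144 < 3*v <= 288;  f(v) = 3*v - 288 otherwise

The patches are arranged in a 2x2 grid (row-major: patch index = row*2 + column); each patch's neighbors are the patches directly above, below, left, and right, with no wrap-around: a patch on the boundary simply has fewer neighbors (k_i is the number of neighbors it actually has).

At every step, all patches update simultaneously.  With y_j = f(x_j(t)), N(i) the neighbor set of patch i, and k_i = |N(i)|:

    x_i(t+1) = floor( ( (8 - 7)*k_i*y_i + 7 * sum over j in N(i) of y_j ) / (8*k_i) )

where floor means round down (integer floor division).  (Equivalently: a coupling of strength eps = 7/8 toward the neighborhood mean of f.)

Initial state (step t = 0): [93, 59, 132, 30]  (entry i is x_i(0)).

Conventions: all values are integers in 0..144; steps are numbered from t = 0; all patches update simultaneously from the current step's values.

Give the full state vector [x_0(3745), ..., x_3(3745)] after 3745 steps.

Answer: [99, 99, 99, 99]
Key observation: The state at step 31, [117, 117, 117, 117], reappears at step 39: the system is in a cycle of period 8 from step 31 on.  Therefore the state at step 3745 equals the state at step 31 + ((3745 - 31) mod 8) = 33, which is [99, 99, 99, 99].

Derivation:
t=0: [93, 59, 132, 30]
t=1: [96, 57, 56, 107]
t=2: [103, 29, 29, 107]
t=3: [78, 34, 34, 80]
t=4: [96, 57, 57, 95]
t=5: [102, 15, 15, 102]
t=6: [41, 21, 21, 41]
t=7: [70, 115, 115, 70]
t=8: [59, 75, 75, 59]
t=9: [69, 105, 105, 69]
t=10: [33, 74, 74, 33]
t=11: [70, 94, 94, 70]
t=12: [15, 69, 69, 15]
t=13: [76, 49, 49, 76]
t=14: [130, 70, 70, 130]
t=15: [81, 99, 99, 81]
t=16: [13, 40, 40, 13]
t=17: [109, 49, 49, 109]
t=18: [128, 51, 51, 128]
t=19: [130, 100, 100, 130]
t=20: [23, 90, 90, 23]
t=21: [24, 62, 62, 24]
t=22: [98, 75, 75, 98]
t=23: [55, 13, 13, 55]
t=24: [49, 112, 112, 49]
t=25: [59, 129, 129, 59]
t=26: [100, 109, 109, 100]
t=27: [35, 15, 15, 35]
t=28: [52, 97, 97, 52]
t=29: [19, 115, 115, 19]
t=30: [57, 57, 57, 57]
t=31: [117, 117, 117, 117]
t=32: [63, 63, 63, 63]
t=33: [99, 99, 99, 99]
t=34: [9, 9, 9, 9]
t=35: [27, 27, 27, 27]
t=36: [81, 81, 81, 81]
t=37: [45, 45, 45, 45]
t=38: [135, 135, 135, 135]
t=39: [117, 117, 117, 117]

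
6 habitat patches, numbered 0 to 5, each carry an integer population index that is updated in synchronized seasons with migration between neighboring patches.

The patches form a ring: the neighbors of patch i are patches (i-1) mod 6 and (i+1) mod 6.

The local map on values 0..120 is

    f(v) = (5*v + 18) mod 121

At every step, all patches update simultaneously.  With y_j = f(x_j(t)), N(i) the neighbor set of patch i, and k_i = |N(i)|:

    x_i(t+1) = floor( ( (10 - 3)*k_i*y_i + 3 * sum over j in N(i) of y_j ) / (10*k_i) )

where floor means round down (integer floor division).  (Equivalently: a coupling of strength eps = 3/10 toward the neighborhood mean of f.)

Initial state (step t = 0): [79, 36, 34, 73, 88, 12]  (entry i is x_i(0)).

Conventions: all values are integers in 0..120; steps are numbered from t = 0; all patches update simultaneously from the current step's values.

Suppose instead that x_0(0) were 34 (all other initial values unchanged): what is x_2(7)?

Answer: x_2(7) = 47
Key observation: This trace re-runs the system from the modified initial state.

Derivation:
t=0: [34, 36, 34, 73, 88, 12]
t=1: [70, 74, 61, 38, 81, 78]
t=2: [14, 30, 73, 82, 61, 41]
t=3: [83, 49, 30, 60, 81, 96]
t=4: [54, 32, 47, 69, 55, 29]
t=5: [47, 48, 16, 9, 42, 43]
t=6: [26, 27, 80, 74, 101, 96]
t=7: [25, 34, 47, 31, 33, 19]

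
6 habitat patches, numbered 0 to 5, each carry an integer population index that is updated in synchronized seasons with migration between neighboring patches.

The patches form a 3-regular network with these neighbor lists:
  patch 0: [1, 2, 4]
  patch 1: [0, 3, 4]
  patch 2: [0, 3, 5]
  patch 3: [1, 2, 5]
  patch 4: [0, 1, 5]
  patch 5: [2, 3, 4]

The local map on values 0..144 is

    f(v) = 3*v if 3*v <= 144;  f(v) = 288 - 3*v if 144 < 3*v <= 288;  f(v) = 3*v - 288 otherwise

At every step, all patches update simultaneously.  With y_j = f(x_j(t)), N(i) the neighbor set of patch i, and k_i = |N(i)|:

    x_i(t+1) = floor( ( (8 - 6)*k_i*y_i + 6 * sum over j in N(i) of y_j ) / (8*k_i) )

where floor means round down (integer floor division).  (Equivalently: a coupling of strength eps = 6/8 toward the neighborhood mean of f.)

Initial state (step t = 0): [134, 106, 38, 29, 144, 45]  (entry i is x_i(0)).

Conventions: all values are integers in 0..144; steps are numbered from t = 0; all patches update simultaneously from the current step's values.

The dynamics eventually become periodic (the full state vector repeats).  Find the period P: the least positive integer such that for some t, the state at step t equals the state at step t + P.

Answer: 13
Key observation: The state at step 30, [72, 72, 54, 54, 72, 54], reappears at step 43 — and no state repeats earlier — so the cycle the system enters has period 13.

Derivation:
t=0: [134, 106, 38, 29, 144, 45]
t=1: [100, 93, 112, 91, 105, 120]
t=2: [24, 15, 36, 36, 30, 40]
t=3: [78, 78, 102, 95, 81, 106]
t=4: [42, 39, 26, 26, 45, 24]
t=5: [114, 114, 88, 86, 112, 90]
t=6: [45, 46, 31, 31, 43, 30]
t=7: [123, 123, 102, 103, 123, 101]
t=8: [65, 66, 33, 33, 64, 33]
t=9: [94, 94, 97, 96, 94, 98]
t=10: [5, 4, 3, 3, 6, 3]
t=11: [13, 13, 10, 9, 13, 11]
t=12: [36, 36, 32, 32, 37, 32]
t=13: [105, 105, 99, 99, 105, 99]
t=14: [22, 22, 13, 13, 22, 13]
t=15: [59, 59, 45, 45, 59, 45]
t=16: [117, 117, 129, 129, 117, 129]
t=17: [72, 72, 90, 90, 72, 90]
t=18: [58, 58, 31, 31, 58, 31]
t=19: [108, 108, 98, 98, 108, 98]
t=20: [28, 28, 13, 13, 28, 13]
t=21: [72, 72, 50, 50, 72, 50]
t=22: [88, 88, 121, 121, 88, 121]
t=23: [36, 36, 62, 62, 36, 62]
t=24: [106, 106, 103, 103, 106, 103]
t=25: [27, 27, 23, 23, 27, 23]
t=26: [78, 78, 72, 72, 78, 72]
t=27: [58, 58, 67, 67, 58, 67]
t=28: [107, 107, 93, 93, 107, 93]
t=29: [27, 27, 15, 15, 27, 15]
t=30: [72, 72, 54, 54, 72, 54]
t=31: [85, 85, 112, 112, 85, 112]
t=32: [36, 36, 44, 44, 36, 44]
t=33: [114, 114, 126, 126, 114, 126]
t=34: [63, 63, 81, 81, 63, 81]
t=35: [85, 85, 58, 58, 85, 58]
t=36: [53, 53, 93, 93, 53, 93]
t=37: [99, 99, 39, 39, 99, 39]
t=38: [36, 36, 90, 90, 36, 90]
t=39: [85, 85, 40, 40, 85, 40]
t=40: [54, 54, 98, 98, 54, 98]
t=41: [96, 96, 36, 36, 96, 36]
t=42: [27, 27, 81, 81, 27, 81]
t=43: [72, 72, 54, 54, 72, 54]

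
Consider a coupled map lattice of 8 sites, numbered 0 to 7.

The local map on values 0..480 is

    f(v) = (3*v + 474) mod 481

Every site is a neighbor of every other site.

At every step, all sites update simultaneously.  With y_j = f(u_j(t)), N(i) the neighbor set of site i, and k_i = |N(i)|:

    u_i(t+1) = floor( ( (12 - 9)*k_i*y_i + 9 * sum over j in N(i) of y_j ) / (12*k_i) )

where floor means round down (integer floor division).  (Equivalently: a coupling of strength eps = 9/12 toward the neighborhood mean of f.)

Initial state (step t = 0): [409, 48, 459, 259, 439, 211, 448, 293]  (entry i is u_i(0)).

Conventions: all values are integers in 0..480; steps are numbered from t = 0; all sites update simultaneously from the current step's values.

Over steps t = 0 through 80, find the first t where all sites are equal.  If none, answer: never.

Simulating step by step:
t=0: [409, 48, 459, 259, 439, 211, 448, 293]  (not all equal)
t=1: [288, 271, 310, 293, 301, 272, 305, 307]  (not all equal)
t=2: [389, 382, 399, 391, 395, 382, 397, 397]  (not all equal)
t=3: [204, 201, 208, 205, 207, 201, 207, 207]  (not all equal)
t=4: [126, 125, 128, 127, 127, 125, 127, 127]  (not all equal)
t=5: [372, 371, 373, 372, 372, 371, 372, 372]  (not all equal)
t=6: [146, 146, 147, 146, 146, 146, 146, 146]  (not all equal)
t=7: [431, 431, 431, 431, 431, 431, 431, 431]  (all equal)

Answer: 7
Key observation: Synchronization is absorbing here: once all sites are equal they stay equal, and step 7 is the first all-equal step.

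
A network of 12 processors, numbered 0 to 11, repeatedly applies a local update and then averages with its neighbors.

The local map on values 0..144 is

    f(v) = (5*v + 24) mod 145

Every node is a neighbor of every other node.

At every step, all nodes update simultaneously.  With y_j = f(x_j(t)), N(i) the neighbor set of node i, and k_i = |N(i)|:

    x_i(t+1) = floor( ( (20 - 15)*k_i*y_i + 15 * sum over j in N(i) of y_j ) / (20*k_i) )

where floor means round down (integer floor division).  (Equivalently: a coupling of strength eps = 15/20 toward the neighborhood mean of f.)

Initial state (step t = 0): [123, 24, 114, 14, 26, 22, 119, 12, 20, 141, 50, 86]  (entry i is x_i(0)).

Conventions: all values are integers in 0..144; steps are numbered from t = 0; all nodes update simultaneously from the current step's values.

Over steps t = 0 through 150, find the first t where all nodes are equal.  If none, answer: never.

Answer: never
Key observation: The state at step 39 reappears at step 42 — the system is in a cycle of period 3 from step 39 on.  No step 0..42 is synchronized, and the cycle repeats forever, so no step up to 150 (or ever) has all nodes equal.

Derivation:
t=0: [123, 24, 114, 14, 26, 22, 119, 12, 20, 141, 50, 86]  (not all equal)
t=1: [68, 84, 60, 75, 59, 82, 65, 73, 80, 58, 81, 61]  (not all equal)
t=2: [74, 62, 67, 80, 66, 87, 71, 78, 85, 65, 86, 67]  (not all equal)
t=3: [74, 63, 67, 79, 67, 59, 71, 77, 57, 66, 58, 67]  (not all equal)
t=4: [75, 65, 69, 80, 69, 62, 72, 78, 60, 68, 61, 69]  (not all equal)
t=5: [84, 75, 79, 89, 79, 72, 81, 87, 70, 78, 71, 79]  (not all equal)
t=6: [76, 94, 97, 80, 97, 91, 99, 78, 89, 97, 90, 97]  (not all equal)
t=7: [84, 74, 76, 87, 76, 71, 78, 85, 69, 76, 70, 76]  (not all equal)
t=8: [68, 85, 87, 71, 87, 83, 89, 69, 81, 87, 82, 87]  (not all equal)
t=9: [59, 48, 50, 62, 50, 46, 52, 60, 71, 50, 72, 50]  (not all equal)
t=10: [85, 101, 103, 87, 103, 99, 105, 86, 96, 103, 97, 103]  (not all equal)
t=11: [64, 79, 80, 66, 80, 77, 82, 65, 74, 80, 75, 80]  (not all equal)
t=12: [99, 113, 114, 101, 114, 111, 116, 100, 108, 114, 109, 114]  (not all equal)
t=13: [67, 53, 54, 69, 54, 78, 56, 68, 75, 54, 76, 54]  (not all equal)
t=14: [63, 76, 51, 65, 51, 73, 53, 64, 70, 51, 71, 51]  (not all equal)
t=15: [92, 104, 108, 94, 108, 101, 109, 93, 99, 108, 99, 108]  (not all equal)
t=16: [89, 100, 104, 91, 104, 97, 105, 90, 95, 104, 95, 104]  (not all equal)
t=17: [71, 81, 85, 73, 85, 78, 86, 72, 76, 85, 76, 85]  (not all equal)
t=18: [74, 83, 60, 75, 60, 80, 61, 74, 78, 60, 78, 60]  (not all equal)
t=19: [78, 60, 66, 79, 66, 84, 66, 78, 82, 66, 82, 66]  (not all equal)
t=20: [92, 76, 81, 93, 81, 71, 81, 92, 96, 81, 96, 81]  (not all equal)
t=21: [89, 101, 106, 90, 106, 97, 106, 89, 93, 106, 93, 106]  (not all equal)
t=22: [72, 83, 88, 73, 88, 80, 88, 72, 76, 88, 76, 88]  (not all equal)
t=23: [71, 55, 59, 72, 59, 78, 59, 71, 75, 59, 75, 59]  (not all equal)
t=24: [68, 54, 57, 69, 57, 74, 57, 68, 72, 57, 72, 57]  (not all equal)
t=25: [55, 42, 45, 56, 45, 61, 45, 55, 59, 45, 59, 45]  (not all equal)
t=26: [51, 66, 69, 52, 69, 57, 69, 51, 55, 69, 55, 69]  (not all equal)
t=27: [85, 73, 75, 86, 75, 65, 75, 85, 63, 75, 63, 75]  (not all equal)
t=28: [60, 75, 77, 61, 77, 68, 77, 60, 66, 77, 66, 77]  (not all equal)
t=29: [75, 88, 90, 76, 90, 82, 90, 75, 80, 90, 80, 90]  (not all equal)
t=30: [85, 71, 73, 86, 73, 92, 73, 85, 90, 73, 90, 73]  (not all equal)
t=31: [54, 67, 69, 55, 69, 60, 69, 54, 58, 69, 58, 69]  (not all equal)
t=32: [39, 50, 52, 40, 52, 44, 52, 39, 42, 52, 42, 52]  (not all equal)
t=33: [104, 114, 115, 104, 115, 108, 115, 104, 106, 115, 106, 115]  (not all equal)
t=34: [74, 57, 58, 74, 58, 78, 58, 74, 76, 58, 76, 58]  (not all equal)
t=35: [73, 58, 59, 73, 59, 77, 59, 73, 75, 59, 75, 59]  (not all equal)
t=36: [72, 59, 60, 72, 60, 76, 60, 72, 74, 60, 74, 60]  (not all equal)
t=37: [71, 60, 60, 71, 60, 75, 60, 71, 73, 60, 73, 60]  (not all equal)
t=38: [69, 59, 59, 69, 59, 72, 59, 69, 71, 59, 71, 59]  (not all equal)
t=39: [60, 51, 51, 60, 51, 63, 51, 60, 62, 51, 62, 51]  (not all equal)
t=40: [77, 95, 95, 77, 95, 80, 95, 77, 79, 95, 79, 95]  (not all equal)
t=41: [98, 88, 88, 98, 88, 101, 88, 98, 100, 88, 100, 88]  (not all equal)
t=42: [60, 51, 51, 60, 51, 63, 51, 60, 62, 51, 62, 51]  (not all equal)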